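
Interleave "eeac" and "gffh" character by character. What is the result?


Interleaving "eeac" and "gffh":
  Position 0: 'e' from first, 'g' from second => "eg"
  Position 1: 'e' from first, 'f' from second => "ef"
  Position 2: 'a' from first, 'f' from second => "af"
  Position 3: 'c' from first, 'h' from second => "ch"
Result: egefafch

egefafch


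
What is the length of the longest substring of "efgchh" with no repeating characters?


Input: "efgchh"
Sliding window (track last position of each char):
  Position 0 ('e'): window [0,0] length 1 -- new best
  Position 1 ('f'): window [0,1] length 2 -- new best
  Position 2 ('g'): window [0,2] length 3 -- new best
  Position 3 ('c'): window [0,3] length 4 -- new best
  Position 4 ('h'): window [0,4] length 5 -- new best
  Position 5 ('h'): repeat (last at 4), move window start to 5
  Position 5 ('h'): window [5,5] length 1
Longest substring with no repeats: "efgch" with length 5

5


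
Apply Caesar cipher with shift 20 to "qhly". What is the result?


Caesar cipher: shift "qhly" by 20
  'q' (pos 16) + 20 = pos 10 = 'k'
  'h' (pos 7) + 20 = pos 1 = 'b'
  'l' (pos 11) + 20 = pos 5 = 'f'
  'y' (pos 24) + 20 = pos 18 = 's'
Result: kbfs

kbfs


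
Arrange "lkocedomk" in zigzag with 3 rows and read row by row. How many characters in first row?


Zigzag "lkocedomk" into 3 rows:
Placing characters:
  'l' => row 0
  'k' => row 1
  'o' => row 2
  'c' => row 1
  'e' => row 0
  'd' => row 1
  'o' => row 2
  'm' => row 1
  'k' => row 0
Rows:
  Row 0: "lek"
  Row 1: "kcdm"
  Row 2: "oo"
First row length: 3

3


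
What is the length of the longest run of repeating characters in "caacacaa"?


Input: "caacacaa"
Scanning for longest run:
  Position 1 ('a'): new char, reset run to 1
  Position 2 ('a'): continues run of 'a', length=2
  Position 3 ('c'): new char, reset run to 1
  Position 4 ('a'): new char, reset run to 1
  Position 5 ('c'): new char, reset run to 1
  Position 6 ('a'): new char, reset run to 1
  Position 7 ('a'): continues run of 'a', length=2
Longest run: 'a' with length 2

2


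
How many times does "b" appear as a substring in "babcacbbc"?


Searching for "b" in "babcacbbc"
Scanning each position:
  Position 0: "b" => MATCH
  Position 1: "a" => no
  Position 2: "b" => MATCH
  Position 3: "c" => no
  Position 4: "a" => no
  Position 5: "c" => no
  Position 6: "b" => MATCH
  Position 7: "b" => MATCH
  Position 8: "c" => no
Total occurrences: 4

4


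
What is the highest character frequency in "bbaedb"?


Input: bbaedb
Character counts:
  'a': 1
  'b': 3
  'd': 1
  'e': 1
Maximum frequency: 3

3


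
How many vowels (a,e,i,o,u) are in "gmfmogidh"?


Input: gmfmogidh
Checking each character:
  'g' at position 0: consonant
  'm' at position 1: consonant
  'f' at position 2: consonant
  'm' at position 3: consonant
  'o' at position 4: vowel (running total: 1)
  'g' at position 5: consonant
  'i' at position 6: vowel (running total: 2)
  'd' at position 7: consonant
  'h' at position 8: consonant
Total vowels: 2

2


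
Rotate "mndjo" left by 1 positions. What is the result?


Input: "mndjo", rotate left by 1
First 1 characters: "m"
Remaining characters: "ndjo"
Concatenate remaining + first: "ndjo" + "m" = "ndjom"

ndjom


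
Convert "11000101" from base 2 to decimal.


Input: "11000101" in base 2
Positional expansion:
  Digit '1' (value 1) x 2^7 = 128
  Digit '1' (value 1) x 2^6 = 64
  Digit '0' (value 0) x 2^5 = 0
  Digit '0' (value 0) x 2^4 = 0
  Digit '0' (value 0) x 2^3 = 0
  Digit '1' (value 1) x 2^2 = 4
  Digit '0' (value 0) x 2^1 = 0
  Digit '1' (value 1) x 2^0 = 1
Sum = 197

197


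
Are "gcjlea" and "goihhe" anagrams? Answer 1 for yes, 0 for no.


Strings: "gcjlea", "goihhe"
Sorted first:  acegjl
Sorted second: eghhio
Differ at position 0: 'a' vs 'e' => not anagrams

0


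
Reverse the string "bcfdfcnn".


Input: bcfdfcnn
Reading characters right to left:
  Position 7: 'n'
  Position 6: 'n'
  Position 5: 'c'
  Position 4: 'f'
  Position 3: 'd'
  Position 2: 'f'
  Position 1: 'c'
  Position 0: 'b'
Reversed: nncfdfcb

nncfdfcb


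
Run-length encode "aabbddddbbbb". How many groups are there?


Input: aabbddddbbbb
Scanning for consecutive runs:
  Group 1: 'a' x 2 (positions 0-1)
  Group 2: 'b' x 2 (positions 2-3)
  Group 3: 'd' x 4 (positions 4-7)
  Group 4: 'b' x 4 (positions 8-11)
Total groups: 4

4


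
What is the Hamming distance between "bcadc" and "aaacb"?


Comparing "bcadc" and "aaacb" position by position:
  Position 0: 'b' vs 'a' => differ
  Position 1: 'c' vs 'a' => differ
  Position 2: 'a' vs 'a' => same
  Position 3: 'd' vs 'c' => differ
  Position 4: 'c' vs 'b' => differ
Total differences (Hamming distance): 4

4


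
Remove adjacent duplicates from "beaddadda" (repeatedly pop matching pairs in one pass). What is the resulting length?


Input: beaddadda
Stack-based adjacent duplicate removal:
  Read 'b': push. Stack: b
  Read 'e': push. Stack: be
  Read 'a': push. Stack: bea
  Read 'd': push. Stack: bead
  Read 'd': matches stack top 'd' => pop. Stack: bea
  Read 'a': matches stack top 'a' => pop. Stack: be
  Read 'd': push. Stack: bed
  Read 'd': matches stack top 'd' => pop. Stack: be
  Read 'a': push. Stack: bea
Final stack: "bea" (length 3)

3


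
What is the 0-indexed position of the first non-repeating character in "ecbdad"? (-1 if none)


Input: ecbdad
Character frequencies:
  'a': 1
  'b': 1
  'c': 1
  'd': 2
  'e': 1
Scanning left to right for freq == 1:
  Position 0 ('e'): unique! => answer = 0

0


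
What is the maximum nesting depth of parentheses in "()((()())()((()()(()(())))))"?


Input: "()((()())()((()()(()(())))))"
Tracking depth:
  Position 0 '(': depth becomes 1
  Position 1 ')': depth becomes 0
  Position 2 '(': depth becomes 1
  Position 3 '(': depth becomes 2
  Position 4 '(': depth becomes 3
  Position 5 ')': depth becomes 2
  Position 6 '(': depth becomes 3
  Position 7 ')': depth becomes 2
  Position 8 ')': depth becomes 1
  Position 9 '(': depth becomes 2
  Position 10 ')': depth becomes 1
  Position 11 '(': depth becomes 2
  Position 12 '(': depth becomes 3
  Position 13 '(': depth becomes 4
  Position 14 ')': depth becomes 3
  Position 15 '(': depth becomes 4
  Position 16 ')': depth becomes 3
  Position 17 '(': depth becomes 4
  Position 18 '(': depth becomes 5
  Position 19 ')': depth becomes 4
  Position 20 '(': depth becomes 5
  Position 21 '(': depth becomes 6
  Position 22 ')': depth becomes 5
  Position 23 ')': depth becomes 4
  Position 24 ')': depth becomes 3
  Position 25 ')': depth becomes 2
  Position 26 ')': depth becomes 1
  Position 27 ')': depth becomes 0
Maximum depth reached: 6

6


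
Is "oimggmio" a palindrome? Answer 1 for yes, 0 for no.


Input: oimggmio
Reversed: oimggmio
  Compare pos 0 ('o') with pos 7 ('o'): match
  Compare pos 1 ('i') with pos 6 ('i'): match
  Compare pos 2 ('m') with pos 5 ('m'): match
  Compare pos 3 ('g') with pos 4 ('g'): match
Result: palindrome

1


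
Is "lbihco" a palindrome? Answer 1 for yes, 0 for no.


Input: lbihco
Reversed: ochibl
  Compare pos 0 ('l') with pos 5 ('o'): MISMATCH
  Compare pos 1 ('b') with pos 4 ('c'): MISMATCH
  Compare pos 2 ('i') with pos 3 ('h'): MISMATCH
Result: not a palindrome

0


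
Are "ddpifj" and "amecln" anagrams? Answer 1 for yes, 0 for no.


Strings: "ddpifj", "amecln"
Sorted first:  ddfijp
Sorted second: acelmn
Differ at position 0: 'd' vs 'a' => not anagrams

0


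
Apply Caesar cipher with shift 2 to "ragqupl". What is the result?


Caesar cipher: shift "ragqupl" by 2
  'r' (pos 17) + 2 = pos 19 = 't'
  'a' (pos 0) + 2 = pos 2 = 'c'
  'g' (pos 6) + 2 = pos 8 = 'i'
  'q' (pos 16) + 2 = pos 18 = 's'
  'u' (pos 20) + 2 = pos 22 = 'w'
  'p' (pos 15) + 2 = pos 17 = 'r'
  'l' (pos 11) + 2 = pos 13 = 'n'
Result: tciswrn

tciswrn


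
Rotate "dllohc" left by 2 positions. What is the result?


Input: "dllohc", rotate left by 2
First 2 characters: "dl"
Remaining characters: "lohc"
Concatenate remaining + first: "lohc" + "dl" = "lohcdl"

lohcdl


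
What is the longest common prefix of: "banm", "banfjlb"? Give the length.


Words: banm, banfjlb
  Position 0: all 'b' => match
  Position 1: all 'a' => match
  Position 2: all 'n' => match
  Position 3: ('m', 'f') => mismatch, stop
LCP = "ban" (length 3)

3


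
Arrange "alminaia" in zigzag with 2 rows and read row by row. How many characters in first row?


Zigzag "alminaia" into 2 rows:
Placing characters:
  'a' => row 0
  'l' => row 1
  'm' => row 0
  'i' => row 1
  'n' => row 0
  'a' => row 1
  'i' => row 0
  'a' => row 1
Rows:
  Row 0: "amni"
  Row 1: "liaa"
First row length: 4

4


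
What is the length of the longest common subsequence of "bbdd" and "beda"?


LCS of "bbdd" and "beda"
DP table:
           b    e    d    a
      0    0    0    0    0
  b   0    1    1    1    1
  b   0    1    1    1    1
  d   0    1    1    2    2
  d   0    1    1    2    2
LCS length = dp[4][4] = 2

2


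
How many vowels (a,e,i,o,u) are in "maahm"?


Input: maahm
Checking each character:
  'm' at position 0: consonant
  'a' at position 1: vowel (running total: 1)
  'a' at position 2: vowel (running total: 2)
  'h' at position 3: consonant
  'm' at position 4: consonant
Total vowels: 2

2


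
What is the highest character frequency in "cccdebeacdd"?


Input: cccdebeacdd
Character counts:
  'a': 1
  'b': 1
  'c': 4
  'd': 3
  'e': 2
Maximum frequency: 4

4


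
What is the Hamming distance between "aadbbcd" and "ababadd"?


Comparing "aadbbcd" and "ababadd" position by position:
  Position 0: 'a' vs 'a' => same
  Position 1: 'a' vs 'b' => differ
  Position 2: 'd' vs 'a' => differ
  Position 3: 'b' vs 'b' => same
  Position 4: 'b' vs 'a' => differ
  Position 5: 'c' vs 'd' => differ
  Position 6: 'd' vs 'd' => same
Total differences (Hamming distance): 4

4


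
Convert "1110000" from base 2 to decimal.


Input: "1110000" in base 2
Positional expansion:
  Digit '1' (value 1) x 2^6 = 64
  Digit '1' (value 1) x 2^5 = 32
  Digit '1' (value 1) x 2^4 = 16
  Digit '0' (value 0) x 2^3 = 0
  Digit '0' (value 0) x 2^2 = 0
  Digit '0' (value 0) x 2^1 = 0
  Digit '0' (value 0) x 2^0 = 0
Sum = 112

112


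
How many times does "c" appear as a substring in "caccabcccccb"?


Searching for "c" in "caccabcccccb"
Scanning each position:
  Position 0: "c" => MATCH
  Position 1: "a" => no
  Position 2: "c" => MATCH
  Position 3: "c" => MATCH
  Position 4: "a" => no
  Position 5: "b" => no
  Position 6: "c" => MATCH
  Position 7: "c" => MATCH
  Position 8: "c" => MATCH
  Position 9: "c" => MATCH
  Position 10: "c" => MATCH
  Position 11: "b" => no
Total occurrences: 8

8


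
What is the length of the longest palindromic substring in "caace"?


Input: "caace"
Checking substrings for palindromes:
  [0:4] "caac" (len 4) => palindrome
  [1:3] "aa" (len 2) => palindrome
Longest palindromic substring: "caac" with length 4

4


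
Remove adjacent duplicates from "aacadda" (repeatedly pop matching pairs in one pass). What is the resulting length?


Input: aacadda
Stack-based adjacent duplicate removal:
  Read 'a': push. Stack: a
  Read 'a': matches stack top 'a' => pop. Stack: (empty)
  Read 'c': push. Stack: c
  Read 'a': push. Stack: ca
  Read 'd': push. Stack: cad
  Read 'd': matches stack top 'd' => pop. Stack: ca
  Read 'a': matches stack top 'a' => pop. Stack: c
Final stack: "c" (length 1)

1


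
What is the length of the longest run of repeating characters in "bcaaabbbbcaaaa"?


Input: "bcaaabbbbcaaaa"
Scanning for longest run:
  Position 1 ('c'): new char, reset run to 1
  Position 2 ('a'): new char, reset run to 1
  Position 3 ('a'): continues run of 'a', length=2
  Position 4 ('a'): continues run of 'a', length=3
  Position 5 ('b'): new char, reset run to 1
  Position 6 ('b'): continues run of 'b', length=2
  Position 7 ('b'): continues run of 'b', length=3
  Position 8 ('b'): continues run of 'b', length=4
  Position 9 ('c'): new char, reset run to 1
  Position 10 ('a'): new char, reset run to 1
  Position 11 ('a'): continues run of 'a', length=2
  Position 12 ('a'): continues run of 'a', length=3
  Position 13 ('a'): continues run of 'a', length=4
Longest run: 'b' with length 4

4


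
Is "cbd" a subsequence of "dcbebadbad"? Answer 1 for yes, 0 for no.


Check if "cbd" is a subsequence of "dcbebadbad"
Greedy scan:
  Position 0 ('d'): no match needed
  Position 1 ('c'): matches sub[0] = 'c'
  Position 2 ('b'): matches sub[1] = 'b'
  Position 3 ('e'): no match needed
  Position 4 ('b'): no match needed
  Position 5 ('a'): no match needed
  Position 6 ('d'): matches sub[2] = 'd'
  Position 7 ('b'): no match needed
  Position 8 ('a'): no match needed
  Position 9 ('d'): no match needed
All 3 characters matched => is a subsequence

1


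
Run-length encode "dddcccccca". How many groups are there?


Input: dddcccccca
Scanning for consecutive runs:
  Group 1: 'd' x 3 (positions 0-2)
  Group 2: 'c' x 6 (positions 3-8)
  Group 3: 'a' x 1 (positions 9-9)
Total groups: 3

3


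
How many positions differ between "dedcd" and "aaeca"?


Comparing "dedcd" and "aaeca" position by position:
  Position 0: 'd' vs 'a' => DIFFER
  Position 1: 'e' vs 'a' => DIFFER
  Position 2: 'd' vs 'e' => DIFFER
  Position 3: 'c' vs 'c' => same
  Position 4: 'd' vs 'a' => DIFFER
Positions that differ: 4

4


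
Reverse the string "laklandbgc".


Input: laklandbgc
Reading characters right to left:
  Position 9: 'c'
  Position 8: 'g'
  Position 7: 'b'
  Position 6: 'd'
  Position 5: 'n'
  Position 4: 'a'
  Position 3: 'l'
  Position 2: 'k'
  Position 1: 'a'
  Position 0: 'l'
Reversed: cgbdnalkal

cgbdnalkal


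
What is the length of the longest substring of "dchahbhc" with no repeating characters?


Input: "dchahbhc"
Sliding window (track last position of each char):
  Position 0 ('d'): window [0,0] length 1 -- new best
  Position 1 ('c'): window [0,1] length 2 -- new best
  Position 2 ('h'): window [0,2] length 3 -- new best
  Position 3 ('a'): window [0,3] length 4 -- new best
  Position 4 ('h'): repeat (last at 2), move window start to 3
  Position 4 ('h'): window [3,4] length 2
  Position 5 ('b'): window [3,5] length 3
  Position 6 ('h'): repeat (last at 4), move window start to 5
  Position 6 ('h'): window [5,6] length 2
  Position 7 ('c'): window [5,7] length 3
Longest substring with no repeats: "dcha" with length 4

4


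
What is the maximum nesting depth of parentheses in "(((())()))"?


Input: "(((())()))"
Tracking depth:
  Position 0 '(': depth becomes 1
  Position 1 '(': depth becomes 2
  Position 2 '(': depth becomes 3
  Position 3 '(': depth becomes 4
  Position 4 ')': depth becomes 3
  Position 5 ')': depth becomes 2
  Position 6 '(': depth becomes 3
  Position 7 ')': depth becomes 2
  Position 8 ')': depth becomes 1
  Position 9 ')': depth becomes 0
Maximum depth reached: 4

4


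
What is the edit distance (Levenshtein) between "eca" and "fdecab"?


Computing edit distance: "eca" -> "fdecab"
DP table:
           f    d    e    c    a    b
      0    1    2    3    4    5    6
  e   1    1    2    2    3    4    5
  c   2    2    2    3    2    3    4
  a   3    3    3    3    3    2    3
Edit distance = dp[3][6] = 3

3


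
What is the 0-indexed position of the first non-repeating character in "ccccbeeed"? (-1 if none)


Input: ccccbeeed
Character frequencies:
  'b': 1
  'c': 4
  'd': 1
  'e': 3
Scanning left to right for freq == 1:
  Position 0 ('c'): freq=4, skip
  Position 1 ('c'): freq=4, skip
  Position 2 ('c'): freq=4, skip
  Position 3 ('c'): freq=4, skip
  Position 4 ('b'): unique! => answer = 4

4


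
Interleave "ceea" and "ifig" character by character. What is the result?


Interleaving "ceea" and "ifig":
  Position 0: 'c' from first, 'i' from second => "ci"
  Position 1: 'e' from first, 'f' from second => "ef"
  Position 2: 'e' from first, 'i' from second => "ei"
  Position 3: 'a' from first, 'g' from second => "ag"
Result: ciefeiag

ciefeiag


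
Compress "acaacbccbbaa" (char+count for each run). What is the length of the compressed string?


Input: acaacbccbbaa
Runs:
  'a' x 1 => "a1"
  'c' x 1 => "c1"
  'a' x 2 => "a2"
  'c' x 1 => "c1"
  'b' x 1 => "b1"
  'c' x 2 => "c2"
  'b' x 2 => "b2"
  'a' x 2 => "a2"
Compressed: "a1c1a2c1b1c2b2a2"
Compressed length: 16

16


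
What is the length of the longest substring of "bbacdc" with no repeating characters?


Input: "bbacdc"
Sliding window (track last position of each char):
  Position 0 ('b'): window [0,0] length 1 -- new best
  Position 1 ('b'): repeat (last at 0), move window start to 1
  Position 1 ('b'): window [1,1] length 1
  Position 2 ('a'): window [1,2] length 2 -- new best
  Position 3 ('c'): window [1,3] length 3 -- new best
  Position 4 ('d'): window [1,4] length 4 -- new best
  Position 5 ('c'): repeat (last at 3), move window start to 4
  Position 5 ('c'): window [4,5] length 2
Longest substring with no repeats: "bacd" with length 4

4


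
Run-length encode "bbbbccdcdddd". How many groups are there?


Input: bbbbccdcdddd
Scanning for consecutive runs:
  Group 1: 'b' x 4 (positions 0-3)
  Group 2: 'c' x 2 (positions 4-5)
  Group 3: 'd' x 1 (positions 6-6)
  Group 4: 'c' x 1 (positions 7-7)
  Group 5: 'd' x 4 (positions 8-11)
Total groups: 5

5


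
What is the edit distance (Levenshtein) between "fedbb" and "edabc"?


Computing edit distance: "fedbb" -> "edabc"
DP table:
           e    d    a    b    c
      0    1    2    3    4    5
  f   1    1    2    3    4    5
  e   2    1    2    3    4    5
  d   3    2    1    2    3    4
  b   4    3    2    2    2    3
  b   5    4    3    3    2    3
Edit distance = dp[5][5] = 3

3


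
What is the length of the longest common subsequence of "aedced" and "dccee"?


LCS of "aedced" and "dccee"
DP table:
           d    c    c    e    e
      0    0    0    0    0    0
  a   0    0    0    0    0    0
  e   0    0    0    0    1    1
  d   0    1    1    1    1    1
  c   0    1    2    2    2    2
  e   0    1    2    2    3    3
  d   0    1    2    2    3    3
LCS length = dp[6][5] = 3

3


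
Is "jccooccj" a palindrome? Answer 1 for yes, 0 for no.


Input: jccooccj
Reversed: jccooccj
  Compare pos 0 ('j') with pos 7 ('j'): match
  Compare pos 1 ('c') with pos 6 ('c'): match
  Compare pos 2 ('c') with pos 5 ('c'): match
  Compare pos 3 ('o') with pos 4 ('o'): match
Result: palindrome

1


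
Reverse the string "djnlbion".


Input: djnlbion
Reading characters right to left:
  Position 7: 'n'
  Position 6: 'o'
  Position 5: 'i'
  Position 4: 'b'
  Position 3: 'l'
  Position 2: 'n'
  Position 1: 'j'
  Position 0: 'd'
Reversed: noiblnjd

noiblnjd


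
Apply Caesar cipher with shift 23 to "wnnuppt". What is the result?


Caesar cipher: shift "wnnuppt" by 23
  'w' (pos 22) + 23 = pos 19 = 't'
  'n' (pos 13) + 23 = pos 10 = 'k'
  'n' (pos 13) + 23 = pos 10 = 'k'
  'u' (pos 20) + 23 = pos 17 = 'r'
  'p' (pos 15) + 23 = pos 12 = 'm'
  'p' (pos 15) + 23 = pos 12 = 'm'
  't' (pos 19) + 23 = pos 16 = 'q'
Result: tkkrmmq

tkkrmmq


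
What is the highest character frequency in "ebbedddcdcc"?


Input: ebbedddcdcc
Character counts:
  'b': 2
  'c': 3
  'd': 4
  'e': 2
Maximum frequency: 4

4


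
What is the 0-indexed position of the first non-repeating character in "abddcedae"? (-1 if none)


Input: abddcedae
Character frequencies:
  'a': 2
  'b': 1
  'c': 1
  'd': 3
  'e': 2
Scanning left to right for freq == 1:
  Position 0 ('a'): freq=2, skip
  Position 1 ('b'): unique! => answer = 1

1


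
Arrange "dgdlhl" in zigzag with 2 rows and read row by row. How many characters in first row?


Zigzag "dgdlhl" into 2 rows:
Placing characters:
  'd' => row 0
  'g' => row 1
  'd' => row 0
  'l' => row 1
  'h' => row 0
  'l' => row 1
Rows:
  Row 0: "ddh"
  Row 1: "gll"
First row length: 3

3


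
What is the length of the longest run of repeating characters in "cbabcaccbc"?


Input: "cbabcaccbc"
Scanning for longest run:
  Position 1 ('b'): new char, reset run to 1
  Position 2 ('a'): new char, reset run to 1
  Position 3 ('b'): new char, reset run to 1
  Position 4 ('c'): new char, reset run to 1
  Position 5 ('a'): new char, reset run to 1
  Position 6 ('c'): new char, reset run to 1
  Position 7 ('c'): continues run of 'c', length=2
  Position 8 ('b'): new char, reset run to 1
  Position 9 ('c'): new char, reset run to 1
Longest run: 'c' with length 2

2


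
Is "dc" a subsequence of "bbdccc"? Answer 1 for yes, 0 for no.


Check if "dc" is a subsequence of "bbdccc"
Greedy scan:
  Position 0 ('b'): no match needed
  Position 1 ('b'): no match needed
  Position 2 ('d'): matches sub[0] = 'd'
  Position 3 ('c'): matches sub[1] = 'c'
  Position 4 ('c'): no match needed
  Position 5 ('c'): no match needed
All 2 characters matched => is a subsequence

1


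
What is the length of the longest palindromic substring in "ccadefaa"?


Input: "ccadefaa"
Checking substrings for palindromes:
  [0:2] "cc" (len 2) => palindrome
  [6:8] "aa" (len 2) => palindrome
Longest palindromic substring: "cc" with length 2

2


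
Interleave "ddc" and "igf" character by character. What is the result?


Interleaving "ddc" and "igf":
  Position 0: 'd' from first, 'i' from second => "di"
  Position 1: 'd' from first, 'g' from second => "dg"
  Position 2: 'c' from first, 'f' from second => "cf"
Result: didgcf

didgcf


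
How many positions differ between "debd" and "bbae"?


Comparing "debd" and "bbae" position by position:
  Position 0: 'd' vs 'b' => DIFFER
  Position 1: 'e' vs 'b' => DIFFER
  Position 2: 'b' vs 'a' => DIFFER
  Position 3: 'd' vs 'e' => DIFFER
Positions that differ: 4

4


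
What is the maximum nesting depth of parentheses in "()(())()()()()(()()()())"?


Input: "()(())()()()()(()()()())"
Tracking depth:
  Position 0 '(': depth becomes 1
  Position 1 ')': depth becomes 0
  Position 2 '(': depth becomes 1
  Position 3 '(': depth becomes 2
  Position 4 ')': depth becomes 1
  Position 5 ')': depth becomes 0
  Position 6 '(': depth becomes 1
  Position 7 ')': depth becomes 0
  Position 8 '(': depth becomes 1
  Position 9 ')': depth becomes 0
  Position 10 '(': depth becomes 1
  Position 11 ')': depth becomes 0
  Position 12 '(': depth becomes 1
  Position 13 ')': depth becomes 0
  Position 14 '(': depth becomes 1
  Position 15 '(': depth becomes 2
  Position 16 ')': depth becomes 1
  Position 17 '(': depth becomes 2
  Position 18 ')': depth becomes 1
  Position 19 '(': depth becomes 2
  Position 20 ')': depth becomes 1
  Position 21 '(': depth becomes 2
  Position 22 ')': depth becomes 1
  Position 23 ')': depth becomes 0
Maximum depth reached: 2

2


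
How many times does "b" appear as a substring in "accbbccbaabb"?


Searching for "b" in "accbbccbaabb"
Scanning each position:
  Position 0: "a" => no
  Position 1: "c" => no
  Position 2: "c" => no
  Position 3: "b" => MATCH
  Position 4: "b" => MATCH
  Position 5: "c" => no
  Position 6: "c" => no
  Position 7: "b" => MATCH
  Position 8: "a" => no
  Position 9: "a" => no
  Position 10: "b" => MATCH
  Position 11: "b" => MATCH
Total occurrences: 5

5


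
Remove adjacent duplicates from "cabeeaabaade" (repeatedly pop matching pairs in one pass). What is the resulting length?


Input: cabeeaabaade
Stack-based adjacent duplicate removal:
  Read 'c': push. Stack: c
  Read 'a': push. Stack: ca
  Read 'b': push. Stack: cab
  Read 'e': push. Stack: cabe
  Read 'e': matches stack top 'e' => pop. Stack: cab
  Read 'a': push. Stack: caba
  Read 'a': matches stack top 'a' => pop. Stack: cab
  Read 'b': matches stack top 'b' => pop. Stack: ca
  Read 'a': matches stack top 'a' => pop. Stack: c
  Read 'a': push. Stack: ca
  Read 'd': push. Stack: cad
  Read 'e': push. Stack: cade
Final stack: "cade" (length 4)

4


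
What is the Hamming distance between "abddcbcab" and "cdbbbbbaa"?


Comparing "abddcbcab" and "cdbbbbbaa" position by position:
  Position 0: 'a' vs 'c' => differ
  Position 1: 'b' vs 'd' => differ
  Position 2: 'd' vs 'b' => differ
  Position 3: 'd' vs 'b' => differ
  Position 4: 'c' vs 'b' => differ
  Position 5: 'b' vs 'b' => same
  Position 6: 'c' vs 'b' => differ
  Position 7: 'a' vs 'a' => same
  Position 8: 'b' vs 'a' => differ
Total differences (Hamming distance): 7

7


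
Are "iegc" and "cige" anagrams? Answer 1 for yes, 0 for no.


Strings: "iegc", "cige"
Sorted first:  cegi
Sorted second: cegi
Sorted forms match => anagrams

1


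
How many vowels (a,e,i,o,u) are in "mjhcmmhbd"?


Input: mjhcmmhbd
Checking each character:
  'm' at position 0: consonant
  'j' at position 1: consonant
  'h' at position 2: consonant
  'c' at position 3: consonant
  'm' at position 4: consonant
  'm' at position 5: consonant
  'h' at position 6: consonant
  'b' at position 7: consonant
  'd' at position 8: consonant
Total vowels: 0

0


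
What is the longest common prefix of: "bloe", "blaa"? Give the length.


Words: bloe, blaa
  Position 0: all 'b' => match
  Position 1: all 'l' => match
  Position 2: ('o', 'a') => mismatch, stop
LCP = "bl" (length 2)

2


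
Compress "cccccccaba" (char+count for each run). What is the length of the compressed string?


Input: cccccccaba
Runs:
  'c' x 7 => "c7"
  'a' x 1 => "a1"
  'b' x 1 => "b1"
  'a' x 1 => "a1"
Compressed: "c7a1b1a1"
Compressed length: 8

8


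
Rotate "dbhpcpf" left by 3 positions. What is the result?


Input: "dbhpcpf", rotate left by 3
First 3 characters: "dbh"
Remaining characters: "pcpf"
Concatenate remaining + first: "pcpf" + "dbh" = "pcpfdbh"

pcpfdbh


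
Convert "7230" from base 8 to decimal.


Input: "7230" in base 8
Positional expansion:
  Digit '7' (value 7) x 8^3 = 3584
  Digit '2' (value 2) x 8^2 = 128
  Digit '3' (value 3) x 8^1 = 24
  Digit '0' (value 0) x 8^0 = 0
Sum = 3736

3736


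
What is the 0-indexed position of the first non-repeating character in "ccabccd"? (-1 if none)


Input: ccabccd
Character frequencies:
  'a': 1
  'b': 1
  'c': 4
  'd': 1
Scanning left to right for freq == 1:
  Position 0 ('c'): freq=4, skip
  Position 1 ('c'): freq=4, skip
  Position 2 ('a'): unique! => answer = 2

2


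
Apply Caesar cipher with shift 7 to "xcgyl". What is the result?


Caesar cipher: shift "xcgyl" by 7
  'x' (pos 23) + 7 = pos 4 = 'e'
  'c' (pos 2) + 7 = pos 9 = 'j'
  'g' (pos 6) + 7 = pos 13 = 'n'
  'y' (pos 24) + 7 = pos 5 = 'f'
  'l' (pos 11) + 7 = pos 18 = 's'
Result: ejnfs

ejnfs


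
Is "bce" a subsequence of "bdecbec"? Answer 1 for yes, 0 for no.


Check if "bce" is a subsequence of "bdecbec"
Greedy scan:
  Position 0 ('b'): matches sub[0] = 'b'
  Position 1 ('d'): no match needed
  Position 2 ('e'): no match needed
  Position 3 ('c'): matches sub[1] = 'c'
  Position 4 ('b'): no match needed
  Position 5 ('e'): matches sub[2] = 'e'
  Position 6 ('c'): no match needed
All 3 characters matched => is a subsequence

1


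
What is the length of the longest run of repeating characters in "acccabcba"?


Input: "acccabcba"
Scanning for longest run:
  Position 1 ('c'): new char, reset run to 1
  Position 2 ('c'): continues run of 'c', length=2
  Position 3 ('c'): continues run of 'c', length=3
  Position 4 ('a'): new char, reset run to 1
  Position 5 ('b'): new char, reset run to 1
  Position 6 ('c'): new char, reset run to 1
  Position 7 ('b'): new char, reset run to 1
  Position 8 ('a'): new char, reset run to 1
Longest run: 'c' with length 3

3


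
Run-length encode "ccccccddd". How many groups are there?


Input: ccccccddd
Scanning for consecutive runs:
  Group 1: 'c' x 6 (positions 0-5)
  Group 2: 'd' x 3 (positions 6-8)
Total groups: 2

2


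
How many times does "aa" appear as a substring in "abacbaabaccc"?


Searching for "aa" in "abacbaabaccc"
Scanning each position:
  Position 0: "ab" => no
  Position 1: "ba" => no
  Position 2: "ac" => no
  Position 3: "cb" => no
  Position 4: "ba" => no
  Position 5: "aa" => MATCH
  Position 6: "ab" => no
  Position 7: "ba" => no
  Position 8: "ac" => no
  Position 9: "cc" => no
  Position 10: "cc" => no
Total occurrences: 1

1


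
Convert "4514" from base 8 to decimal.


Input: "4514" in base 8
Positional expansion:
  Digit '4' (value 4) x 8^3 = 2048
  Digit '5' (value 5) x 8^2 = 320
  Digit '1' (value 1) x 8^1 = 8
  Digit '4' (value 4) x 8^0 = 4
Sum = 2380

2380


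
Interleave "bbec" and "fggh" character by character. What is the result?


Interleaving "bbec" and "fggh":
  Position 0: 'b' from first, 'f' from second => "bf"
  Position 1: 'b' from first, 'g' from second => "bg"
  Position 2: 'e' from first, 'g' from second => "eg"
  Position 3: 'c' from first, 'h' from second => "ch"
Result: bfbgegch

bfbgegch


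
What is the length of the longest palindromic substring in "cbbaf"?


Input: "cbbaf"
Checking substrings for palindromes:
  [1:3] "bb" (len 2) => palindrome
Longest palindromic substring: "bb" with length 2

2


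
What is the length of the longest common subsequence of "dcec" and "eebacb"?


LCS of "dcec" and "eebacb"
DP table:
           e    e    b    a    c    b
      0    0    0    0    0    0    0
  d   0    0    0    0    0    0    0
  c   0    0    0    0    0    1    1
  e   0    1    1    1    1    1    1
  c   0    1    1    1    1    2    2
LCS length = dp[4][6] = 2

2


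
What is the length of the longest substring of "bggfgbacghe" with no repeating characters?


Input: "bggfgbacghe"
Sliding window (track last position of each char):
  Position 0 ('b'): window [0,0] length 1 -- new best
  Position 1 ('g'): window [0,1] length 2 -- new best
  Position 2 ('g'): repeat (last at 1), move window start to 2
  Position 2 ('g'): window [2,2] length 1
  Position 3 ('f'): window [2,3] length 2
  Position 4 ('g'): repeat (last at 2), move window start to 3
  Position 4 ('g'): window [3,4] length 2
  Position 5 ('b'): window [3,5] length 3 -- new best
  Position 6 ('a'): window [3,6] length 4 -- new best
  Position 7 ('c'): window [3,7] length 5 -- new best
  Position 8 ('g'): repeat (last at 4), move window start to 5
  Position 8 ('g'): window [5,8] length 4
  Position 9 ('h'): window [5,9] length 5
  Position 10 ('e'): window [5,10] length 6 -- new best
Longest substring with no repeats: "bacghe" with length 6

6


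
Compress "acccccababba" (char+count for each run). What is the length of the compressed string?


Input: acccccababba
Runs:
  'a' x 1 => "a1"
  'c' x 5 => "c5"
  'a' x 1 => "a1"
  'b' x 1 => "b1"
  'a' x 1 => "a1"
  'b' x 2 => "b2"
  'a' x 1 => "a1"
Compressed: "a1c5a1b1a1b2a1"
Compressed length: 14

14


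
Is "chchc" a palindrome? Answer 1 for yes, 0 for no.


Input: chchc
Reversed: chchc
  Compare pos 0 ('c') with pos 4 ('c'): match
  Compare pos 1 ('h') with pos 3 ('h'): match
Result: palindrome

1


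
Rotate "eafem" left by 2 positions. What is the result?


Input: "eafem", rotate left by 2
First 2 characters: "ea"
Remaining characters: "fem"
Concatenate remaining + first: "fem" + "ea" = "femea"

femea


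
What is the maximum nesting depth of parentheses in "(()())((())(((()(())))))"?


Input: "(()())((())(((()(())))))"
Tracking depth:
  Position 0 '(': depth becomes 1
  Position 1 '(': depth becomes 2
  Position 2 ')': depth becomes 1
  Position 3 '(': depth becomes 2
  Position 4 ')': depth becomes 1
  Position 5 ')': depth becomes 0
  Position 6 '(': depth becomes 1
  Position 7 '(': depth becomes 2
  Position 8 '(': depth becomes 3
  Position 9 ')': depth becomes 2
  Position 10 ')': depth becomes 1
  Position 11 '(': depth becomes 2
  Position 12 '(': depth becomes 3
  Position 13 '(': depth becomes 4
  Position 14 '(': depth becomes 5
  Position 15 ')': depth becomes 4
  Position 16 '(': depth becomes 5
  Position 17 '(': depth becomes 6
  Position 18 ')': depth becomes 5
  Position 19 ')': depth becomes 4
  Position 20 ')': depth becomes 3
  Position 21 ')': depth becomes 2
  Position 22 ')': depth becomes 1
  Position 23 ')': depth becomes 0
Maximum depth reached: 6

6


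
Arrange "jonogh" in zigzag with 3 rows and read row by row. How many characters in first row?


Zigzag "jonogh" into 3 rows:
Placing characters:
  'j' => row 0
  'o' => row 1
  'n' => row 2
  'o' => row 1
  'g' => row 0
  'h' => row 1
Rows:
  Row 0: "jg"
  Row 1: "ooh"
  Row 2: "n"
First row length: 2

2


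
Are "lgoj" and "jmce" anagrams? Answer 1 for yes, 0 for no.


Strings: "lgoj", "jmce"
Sorted first:  gjlo
Sorted second: cejm
Differ at position 0: 'g' vs 'c' => not anagrams

0


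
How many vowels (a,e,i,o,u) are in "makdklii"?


Input: makdklii
Checking each character:
  'm' at position 0: consonant
  'a' at position 1: vowel (running total: 1)
  'k' at position 2: consonant
  'd' at position 3: consonant
  'k' at position 4: consonant
  'l' at position 5: consonant
  'i' at position 6: vowel (running total: 2)
  'i' at position 7: vowel (running total: 3)
Total vowels: 3

3


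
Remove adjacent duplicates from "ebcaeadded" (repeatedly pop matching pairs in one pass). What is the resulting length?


Input: ebcaeadded
Stack-based adjacent duplicate removal:
  Read 'e': push. Stack: e
  Read 'b': push. Stack: eb
  Read 'c': push. Stack: ebc
  Read 'a': push. Stack: ebca
  Read 'e': push. Stack: ebcae
  Read 'a': push. Stack: ebcaea
  Read 'd': push. Stack: ebcaead
  Read 'd': matches stack top 'd' => pop. Stack: ebcaea
  Read 'e': push. Stack: ebcaeae
  Read 'd': push. Stack: ebcaeaed
Final stack: "ebcaeaed" (length 8)

8


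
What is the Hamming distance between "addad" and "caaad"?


Comparing "addad" and "caaad" position by position:
  Position 0: 'a' vs 'c' => differ
  Position 1: 'd' vs 'a' => differ
  Position 2: 'd' vs 'a' => differ
  Position 3: 'a' vs 'a' => same
  Position 4: 'd' vs 'd' => same
Total differences (Hamming distance): 3

3


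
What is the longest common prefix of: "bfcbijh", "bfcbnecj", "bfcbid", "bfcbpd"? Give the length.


Words: bfcbijh, bfcbnecj, bfcbid, bfcbpd
  Position 0: all 'b' => match
  Position 1: all 'f' => match
  Position 2: all 'c' => match
  Position 3: all 'b' => match
  Position 4: ('i', 'n', 'i', 'p') => mismatch, stop
LCP = "bfcb" (length 4)

4


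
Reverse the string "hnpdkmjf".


Input: hnpdkmjf
Reading characters right to left:
  Position 7: 'f'
  Position 6: 'j'
  Position 5: 'm'
  Position 4: 'k'
  Position 3: 'd'
  Position 2: 'p'
  Position 1: 'n'
  Position 0: 'h'
Reversed: fjmkdpnh

fjmkdpnh


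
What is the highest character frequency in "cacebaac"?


Input: cacebaac
Character counts:
  'a': 3
  'b': 1
  'c': 3
  'e': 1
Maximum frequency: 3

3


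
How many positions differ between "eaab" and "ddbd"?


Comparing "eaab" and "ddbd" position by position:
  Position 0: 'e' vs 'd' => DIFFER
  Position 1: 'a' vs 'd' => DIFFER
  Position 2: 'a' vs 'b' => DIFFER
  Position 3: 'b' vs 'd' => DIFFER
Positions that differ: 4

4


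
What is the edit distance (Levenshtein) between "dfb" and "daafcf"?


Computing edit distance: "dfb" -> "daafcf"
DP table:
           d    a    a    f    c    f
      0    1    2    3    4    5    6
  d   1    0    1    2    3    4    5
  f   2    1    1    2    2    3    4
  b   3    2    2    2    3    3    4
Edit distance = dp[3][6] = 4

4


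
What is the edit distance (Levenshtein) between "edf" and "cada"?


Computing edit distance: "edf" -> "cada"
DP table:
           c    a    d    a
      0    1    2    3    4
  e   1    1    2    3    4
  d   2    2    2    2    3
  f   3    3    3    3    3
Edit distance = dp[3][4] = 3

3


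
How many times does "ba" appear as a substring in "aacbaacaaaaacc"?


Searching for "ba" in "aacbaacaaaaacc"
Scanning each position:
  Position 0: "aa" => no
  Position 1: "ac" => no
  Position 2: "cb" => no
  Position 3: "ba" => MATCH
  Position 4: "aa" => no
  Position 5: "ac" => no
  Position 6: "ca" => no
  Position 7: "aa" => no
  Position 8: "aa" => no
  Position 9: "aa" => no
  Position 10: "aa" => no
  Position 11: "ac" => no
  Position 12: "cc" => no
Total occurrences: 1

1


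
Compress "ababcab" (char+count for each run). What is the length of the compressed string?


Input: ababcab
Runs:
  'a' x 1 => "a1"
  'b' x 1 => "b1"
  'a' x 1 => "a1"
  'b' x 1 => "b1"
  'c' x 1 => "c1"
  'a' x 1 => "a1"
  'b' x 1 => "b1"
Compressed: "a1b1a1b1c1a1b1"
Compressed length: 14

14


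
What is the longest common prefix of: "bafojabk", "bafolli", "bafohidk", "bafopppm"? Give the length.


Words: bafojabk, bafolli, bafohidk, bafopppm
  Position 0: all 'b' => match
  Position 1: all 'a' => match
  Position 2: all 'f' => match
  Position 3: all 'o' => match
  Position 4: ('j', 'l', 'h', 'p') => mismatch, stop
LCP = "bafo" (length 4)

4


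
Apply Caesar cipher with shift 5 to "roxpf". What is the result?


Caesar cipher: shift "roxpf" by 5
  'r' (pos 17) + 5 = pos 22 = 'w'
  'o' (pos 14) + 5 = pos 19 = 't'
  'x' (pos 23) + 5 = pos 2 = 'c'
  'p' (pos 15) + 5 = pos 20 = 'u'
  'f' (pos 5) + 5 = pos 10 = 'k'
Result: wtcuk

wtcuk


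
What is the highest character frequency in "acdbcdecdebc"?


Input: acdbcdecdebc
Character counts:
  'a': 1
  'b': 2
  'c': 4
  'd': 3
  'e': 2
Maximum frequency: 4

4


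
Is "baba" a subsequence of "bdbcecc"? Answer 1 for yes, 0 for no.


Check if "baba" is a subsequence of "bdbcecc"
Greedy scan:
  Position 0 ('b'): matches sub[0] = 'b'
  Position 1 ('d'): no match needed
  Position 2 ('b'): no match needed
  Position 3 ('c'): no match needed
  Position 4 ('e'): no match needed
  Position 5 ('c'): no match needed
  Position 6 ('c'): no match needed
Only matched 1/4 characters => not a subsequence

0


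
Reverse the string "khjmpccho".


Input: khjmpccho
Reading characters right to left:
  Position 8: 'o'
  Position 7: 'h'
  Position 6: 'c'
  Position 5: 'c'
  Position 4: 'p'
  Position 3: 'm'
  Position 2: 'j'
  Position 1: 'h'
  Position 0: 'k'
Reversed: ohccpmjhk

ohccpmjhk


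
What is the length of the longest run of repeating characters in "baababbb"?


Input: "baababbb"
Scanning for longest run:
  Position 1 ('a'): new char, reset run to 1
  Position 2 ('a'): continues run of 'a', length=2
  Position 3 ('b'): new char, reset run to 1
  Position 4 ('a'): new char, reset run to 1
  Position 5 ('b'): new char, reset run to 1
  Position 6 ('b'): continues run of 'b', length=2
  Position 7 ('b'): continues run of 'b', length=3
Longest run: 'b' with length 3

3


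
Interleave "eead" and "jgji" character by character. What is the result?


Interleaving "eead" and "jgji":
  Position 0: 'e' from first, 'j' from second => "ej"
  Position 1: 'e' from first, 'g' from second => "eg"
  Position 2: 'a' from first, 'j' from second => "aj"
  Position 3: 'd' from first, 'i' from second => "di"
Result: ejegajdi

ejegajdi


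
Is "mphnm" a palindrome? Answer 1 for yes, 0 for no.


Input: mphnm
Reversed: mnhpm
  Compare pos 0 ('m') with pos 4 ('m'): match
  Compare pos 1 ('p') with pos 3 ('n'): MISMATCH
Result: not a palindrome

0


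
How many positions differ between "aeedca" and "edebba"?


Comparing "aeedca" and "edebba" position by position:
  Position 0: 'a' vs 'e' => DIFFER
  Position 1: 'e' vs 'd' => DIFFER
  Position 2: 'e' vs 'e' => same
  Position 3: 'd' vs 'b' => DIFFER
  Position 4: 'c' vs 'b' => DIFFER
  Position 5: 'a' vs 'a' => same
Positions that differ: 4

4


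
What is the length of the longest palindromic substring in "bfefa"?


Input: "bfefa"
Checking substrings for palindromes:
  [1:4] "fef" (len 3) => palindrome
Longest palindromic substring: "fef" with length 3

3


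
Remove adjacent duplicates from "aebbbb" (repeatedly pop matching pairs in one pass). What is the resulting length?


Input: aebbbb
Stack-based adjacent duplicate removal:
  Read 'a': push. Stack: a
  Read 'e': push. Stack: ae
  Read 'b': push. Stack: aeb
  Read 'b': matches stack top 'b' => pop. Stack: ae
  Read 'b': push. Stack: aeb
  Read 'b': matches stack top 'b' => pop. Stack: ae
Final stack: "ae" (length 2)

2


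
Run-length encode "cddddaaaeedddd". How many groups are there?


Input: cddddaaaeedddd
Scanning for consecutive runs:
  Group 1: 'c' x 1 (positions 0-0)
  Group 2: 'd' x 4 (positions 1-4)
  Group 3: 'a' x 3 (positions 5-7)
  Group 4: 'e' x 2 (positions 8-9)
  Group 5: 'd' x 4 (positions 10-13)
Total groups: 5

5
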